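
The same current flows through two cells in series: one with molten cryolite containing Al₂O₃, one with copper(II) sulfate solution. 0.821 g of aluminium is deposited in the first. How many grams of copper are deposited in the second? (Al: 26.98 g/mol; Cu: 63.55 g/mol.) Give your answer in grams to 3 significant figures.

n(Al) = 0.821 / 26.98 = 0.03043 mol
Al³⁺ + 3e⁻ → Al, so n(e⁻) = 3 × 0.03043 = 0.09129 mol
In series, the same 0.09129 mol of electrons flows through the second cell.
Cu²⁺ + 2e⁻ → Cu, so n(Cu) = 0.09129 / 2 = 0.04565 mol
m(Cu) = 0.04565 × 63.55 = 2.90 g

2.90 g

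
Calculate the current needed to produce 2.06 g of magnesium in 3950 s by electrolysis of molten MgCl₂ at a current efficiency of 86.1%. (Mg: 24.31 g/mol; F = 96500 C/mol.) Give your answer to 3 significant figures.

4.81 A

n(Mg) = 2.06 / 24.31 = 0.08474 mol
Mg²⁺ + 2e⁻ → Mg, so n(e⁻) = 2 × 0.08474 = 0.1695 mol
Q = 0.1695 × 96500 / 0.861 = 19000 C
I = Q / t = 19000 / 3950 s = 4.81 A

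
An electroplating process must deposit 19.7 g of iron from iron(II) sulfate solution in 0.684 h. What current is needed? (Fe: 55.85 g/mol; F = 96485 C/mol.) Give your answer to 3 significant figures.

27.6 A

n(Fe) = 19.7 / 55.85 = 0.3527 mol
Fe²⁺ + 2e⁻ → Fe, so n(e⁻) = 2 × 0.3527 = 0.7054 mol
Q = 0.7054 × 96485 = 68060 C
I = Q / t = 68060 / 2462.4 s = 27.6 A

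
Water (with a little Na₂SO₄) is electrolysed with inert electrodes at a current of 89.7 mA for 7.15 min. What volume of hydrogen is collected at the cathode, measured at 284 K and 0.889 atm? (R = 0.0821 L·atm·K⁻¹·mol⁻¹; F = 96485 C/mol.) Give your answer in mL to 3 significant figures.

Charge passed = 0.0897 × 429 = 38.48 C
n(e⁻) = Q/F = 38.48/96485 = 3.988×10^-4 mol
2H⁺ + 2e⁻ → H₂, so n(H₂) = 3.988×10^-4 / 2 = 1.994×10^-4 mol
V = nRT/P = 1.994×10^-4 × 0.0821 × 284 / 0.889 = 0.005230 L
= 5.23 mL

5.23 mL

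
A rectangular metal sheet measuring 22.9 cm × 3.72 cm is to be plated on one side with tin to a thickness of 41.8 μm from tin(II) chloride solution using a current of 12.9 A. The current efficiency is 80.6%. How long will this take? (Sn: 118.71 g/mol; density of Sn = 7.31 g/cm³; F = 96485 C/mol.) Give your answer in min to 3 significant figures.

Plated area = 22.9 × 3.72 = 85.19 cm²
Volume = 85.19 × 41.8×10⁻⁴ cm = 0.3561 cm³
m(Sn) = 0.3561 × 7.31 = 2.603 g
n(Sn) = 2.603 / 118.71 = 0.02193 mol; n(e⁻) = 2 × 0.02193 = 0.04386 mol
Q = 0.04386 × 96485 / 0.806 = 5250 C
t = 5250 / 12.9 = 407.0 s = 6.78 min

6.78 min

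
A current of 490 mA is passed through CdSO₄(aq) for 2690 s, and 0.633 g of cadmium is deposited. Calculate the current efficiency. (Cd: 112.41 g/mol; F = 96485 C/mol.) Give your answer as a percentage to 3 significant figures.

82.4%

Q = 0.490 × 2690 = 1318 C
n(e⁻) = 1318 / 96485 = 0.01366 mol
Cd²⁺ + 2e⁻ → Cd, so theoretical n(Cd) = 0.006830 mol → 0.7678 g
Efficiency = 0.633 / 0.7678 = 0.8244 = 82.4%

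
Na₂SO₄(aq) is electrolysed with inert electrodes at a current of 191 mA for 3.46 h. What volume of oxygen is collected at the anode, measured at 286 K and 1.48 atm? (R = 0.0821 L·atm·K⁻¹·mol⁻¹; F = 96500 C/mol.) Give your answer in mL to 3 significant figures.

Q = 0.191 A × 12456 s = 2379 C
n(e⁻) = 2379 / 96500 = 0.02465 mol
2H₂O → O₂ + 4H⁺ + 4e⁻, so n(O₂) = 0.02465 / 4 = 0.006163 mol
V = nRT/P = 0.006163 × 0.0821 × 286 / 1.48 = 0.09778 L
= 97.8 mL

97.8 mL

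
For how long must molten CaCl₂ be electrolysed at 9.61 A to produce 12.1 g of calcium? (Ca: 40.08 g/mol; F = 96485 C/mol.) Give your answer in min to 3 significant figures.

n(Ca) = 12.1 / 40.08 = 0.3019 mol
Ca²⁺ + 2e⁻ → Ca, so n(e⁻) = 2 × 0.3019 = 0.6038 mol
Q = 0.6038 × 96485 = 58260 C
t = Q / I = 58260 / 9.61 = 6062 s = 101 min

101 min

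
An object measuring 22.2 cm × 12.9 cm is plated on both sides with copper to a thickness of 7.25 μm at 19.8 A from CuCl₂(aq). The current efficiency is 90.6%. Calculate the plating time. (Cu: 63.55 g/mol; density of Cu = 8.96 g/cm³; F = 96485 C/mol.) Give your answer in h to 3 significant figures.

0.175 h

Plated area = 2 × 22.2 × 12.9 = 572.8 cm²
Volume = 572.8 × 7.25×10⁻⁴ cm = 0.4153 cm³
m(Cu) = 0.4153 × 8.96 = 3.721 g
n(Cu) = 3.721 / 63.55 = 0.05855 mol; n(e⁻) = 2 × 0.05855 = 0.1171 mol
Q = 0.1171 × 96485 / 0.906 = 12470 C
t = 12470 / 19.8 = 629.8 s = 0.175 h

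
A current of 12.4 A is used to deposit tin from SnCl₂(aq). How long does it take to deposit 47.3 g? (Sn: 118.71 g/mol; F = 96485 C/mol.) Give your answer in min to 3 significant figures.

103 min

n(Sn) = 47.3 / 118.71 = 0.3985 mol
Sn²⁺ + 2e⁻ → Sn, so n(e⁻) = 2 × 0.3985 = 0.7970 mol
Q = 0.7970 × 96485 = 76900 C
t = Q / I = 76900 / 12.4 = 6202 s = 103 min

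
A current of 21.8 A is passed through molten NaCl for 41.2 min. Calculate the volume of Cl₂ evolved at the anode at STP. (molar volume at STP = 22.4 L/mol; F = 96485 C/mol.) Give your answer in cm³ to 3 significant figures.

Q = 21.8 A × 2472 s = 53890 C
Moles of electrons = 53890 / 96485 = 0.5585 mol
2Cl⁻ → Cl₂ + 2e⁻, so n(Cl₂) = 0.5585 / 2 = 0.2793 mol
V = 0.2793 × 22.4 = 6.256 L
= 6260 cm³

6260 cm³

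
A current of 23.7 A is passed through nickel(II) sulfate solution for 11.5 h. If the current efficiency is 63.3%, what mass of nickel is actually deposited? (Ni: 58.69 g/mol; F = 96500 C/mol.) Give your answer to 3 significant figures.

Q = 23.7 × 41400 = 9.812×10^5 C
n(e⁻) = 9.812×10^5 / 96500 = 10.17 mol
Ni²⁺ + 2e⁻ → Ni, so theoretical m(Ni) = 5.085 × 58.69 = 298.4 g
Actual mass = 63.3% × 298.4 = 189 g

189 g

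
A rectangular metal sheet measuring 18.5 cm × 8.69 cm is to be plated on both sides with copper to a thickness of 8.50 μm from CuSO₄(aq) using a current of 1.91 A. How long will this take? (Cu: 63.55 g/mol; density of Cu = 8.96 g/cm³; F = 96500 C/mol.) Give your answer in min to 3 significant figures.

64.9 min

Plated area = 2 × 18.5 × 8.69 = 321.5 cm²
Volume = 321.5 × 8.50×10⁻⁴ cm = 0.2733 cm³
m(Cu) = 0.2733 × 8.96 = 2.449 g
n(Cu) = 2.449 / 63.55 = 0.03854 mol; n(e⁻) = 2 × 0.03854 = 0.07708 mol
Q = 0.07708 × 96500 = 7438 C
t = 7438 / 1.91 = 3894 s = 64.9 min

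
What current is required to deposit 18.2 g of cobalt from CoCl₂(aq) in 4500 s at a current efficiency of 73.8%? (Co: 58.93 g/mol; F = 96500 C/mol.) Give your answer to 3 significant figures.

n(Co) = 18.2 / 58.93 = 0.3088 mol
Co²⁺ + 2e⁻ → Co, so n(e⁻) = 2 × 0.3088 = 0.6176 mol
Q = 0.6176 × 96500 / 0.738 = 80760 C
I = Q / t = 80760 / 4500 s = 17.9 A

17.9 A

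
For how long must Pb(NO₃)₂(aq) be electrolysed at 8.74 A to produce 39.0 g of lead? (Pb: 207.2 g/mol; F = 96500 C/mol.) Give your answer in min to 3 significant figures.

n(Pb) = 39.0 / 207.2 = 0.1882 mol
Pb²⁺ + 2e⁻ → Pb, so n(e⁻) = 2 × 0.1882 = 0.3764 mol
Q = 0.3764 × 96500 = 36320 C
t = Q / I = 36320 / 8.74 = 4156 s = 69.3 min

69.3 min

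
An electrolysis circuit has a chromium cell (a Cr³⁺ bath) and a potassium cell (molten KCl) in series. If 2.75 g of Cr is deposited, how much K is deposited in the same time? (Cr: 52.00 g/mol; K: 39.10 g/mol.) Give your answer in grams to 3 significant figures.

6.20 g

n(Cr) = 2.75 / 52.00 = 0.05288 mol
Cr³⁺ + 3e⁻ → Cr, so n(e⁻) = 3 × 0.05288 = 0.1586 mol
The cells are in series, so the same charge (and hence the same n(e⁻) = 0.1586 mol) passes through both.
K⁺ + e⁻ → K, so n(K) = 0.1586 mol
m(K) = 0.1586 × 39.10 = 6.20 g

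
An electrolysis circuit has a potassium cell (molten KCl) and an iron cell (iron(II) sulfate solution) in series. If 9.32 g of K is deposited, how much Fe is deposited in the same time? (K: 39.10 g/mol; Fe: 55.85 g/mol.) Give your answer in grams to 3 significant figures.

n(K) = 9.32 / 39.10 = 0.2384 mol
K⁺ + e⁻ → K, so n(e⁻) = 0.2384 mol
Same current for the same time ⇒ same n(e⁻) = 0.2384 mol in both cells.
Fe²⁺ + 2e⁻ → Fe, so n(Fe) = 0.2384 / 2 = 0.1192 mol
m(Fe) = 0.1192 × 55.85 = 6.66 g

6.66 g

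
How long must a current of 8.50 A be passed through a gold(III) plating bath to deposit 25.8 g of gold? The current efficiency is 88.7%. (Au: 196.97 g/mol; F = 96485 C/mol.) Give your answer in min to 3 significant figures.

n(Au) = 25.8 / 196.97 = 0.1310 mol
Au³⁺ + 3e⁻ → Au, so n(e⁻) = 3 × 0.1310 = 0.3930 mol
Q = 0.3930 × 96485 / 0.887 = 42750 C
t = Q / I = 42750 / 8.50 = 5029 s = 83.8 min

83.8 min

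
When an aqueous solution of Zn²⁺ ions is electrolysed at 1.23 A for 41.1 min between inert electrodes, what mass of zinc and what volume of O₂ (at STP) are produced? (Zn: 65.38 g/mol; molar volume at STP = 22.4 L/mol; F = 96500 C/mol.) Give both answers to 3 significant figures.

Q = 1.23 × 2466 = 3033 C; n(e⁻) = 3033 / 96500 = 0.03143 mol
Cathode: Zn²⁺ + 2e⁻ → Zn → n(Zn) = 0.03143/2 = 0.01572 mol → 1.03 g
Anode: 2H₂O → O₂ + 4H⁺ + 4e⁻ → n(O₂) = 0.03143/4 = 0.007858 mol → 0.176 L

1.03 g Zn; 0.176 L O₂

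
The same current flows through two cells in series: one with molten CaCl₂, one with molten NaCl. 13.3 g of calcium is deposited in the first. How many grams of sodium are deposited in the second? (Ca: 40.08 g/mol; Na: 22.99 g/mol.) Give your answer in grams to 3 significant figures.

n(Ca) = 13.3 / 40.08 = 0.3318 mol
Ca²⁺ + 2e⁻ → Ca, so n(e⁻) = 2 × 0.3318 = 0.6636 mol
Since the cells are in series, n(e⁻) in the Na cell is also 0.6636 mol.
Na⁺ + e⁻ → Na, so n(Na) = 0.6636 mol
m(Na) = 0.6636 × 22.99 = 15.3 g

15.3 g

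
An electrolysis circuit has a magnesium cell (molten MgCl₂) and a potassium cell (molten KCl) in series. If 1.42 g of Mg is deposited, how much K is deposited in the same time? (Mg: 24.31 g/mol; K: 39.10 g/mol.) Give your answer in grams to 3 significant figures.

n(Mg) = 1.42 / 24.31 = 0.05841 mol
Mg²⁺ + 2e⁻ → Mg, so n(e⁻) = 2 × 0.05841 = 0.1168 mol
In series, the same 0.1168 mol of electrons flows through the second cell.
K⁺ + e⁻ → K, so n(K) = 0.1168 mol
m(K) = 0.1168 × 39.10 = 4.57 g

4.57 g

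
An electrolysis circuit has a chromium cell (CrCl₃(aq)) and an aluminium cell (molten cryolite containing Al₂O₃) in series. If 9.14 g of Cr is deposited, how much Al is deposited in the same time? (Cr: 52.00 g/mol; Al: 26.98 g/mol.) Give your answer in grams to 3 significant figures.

n(Cr) = 9.14 / 52.00 = 0.1758 mol
Cr³⁺ + 3e⁻ → Cr, so n(e⁻) = 3 × 0.1758 = 0.5274 mol
Since the cells are in series, n(e⁻) in the Al cell is also 0.5274 mol.
Al³⁺ + 3e⁻ → Al, so n(Al) = 0.5274 / 3 = 0.1758 mol
m(Al) = 0.1758 × 26.98 = 4.74 g

4.74 g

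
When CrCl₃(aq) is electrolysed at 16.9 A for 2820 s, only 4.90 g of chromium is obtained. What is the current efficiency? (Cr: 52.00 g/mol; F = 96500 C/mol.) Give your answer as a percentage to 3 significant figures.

57.2%

Q = 16.9 × 2820 = 47660 C
n(e⁻) = 47660 / 96500 = 0.4939 mol
Cr³⁺ + 3e⁻ → Cr, so theoretical n(Cr) = 0.1646 mol → 8.559 g
Efficiency = 4.90 / 8.559 = 0.5725 = 57.2%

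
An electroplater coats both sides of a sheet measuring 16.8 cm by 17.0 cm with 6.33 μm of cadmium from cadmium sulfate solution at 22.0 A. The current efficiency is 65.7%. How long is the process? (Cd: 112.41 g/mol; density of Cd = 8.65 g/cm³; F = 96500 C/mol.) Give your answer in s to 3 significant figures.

Plated area = 2 × 16.8 × 17.0 = 571.2 cm²
Volume = 571.2 × 6.33×10⁻⁴ cm = 0.3616 cm³
m(Cd) = 0.3616 × 8.65 = 3.128 g
n(Cd) = 3.128 / 112.41 = 0.02783 mol; n(e⁻) = 2 × 0.02783 = 0.05566 mol
Q = 0.05566 × 96500 / 0.657 = 8175 C
t = 8175 / 22.0 = 371.6 s

372 s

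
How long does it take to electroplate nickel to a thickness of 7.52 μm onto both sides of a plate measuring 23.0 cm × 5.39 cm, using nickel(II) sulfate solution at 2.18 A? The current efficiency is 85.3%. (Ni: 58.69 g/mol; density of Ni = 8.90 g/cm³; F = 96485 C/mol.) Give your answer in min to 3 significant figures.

Plated area = 2 × 23.0 × 5.39 = 247.9 cm²
Volume = 247.9 × 7.52×10⁻⁴ cm = 0.1864 cm³
m(Ni) = 0.1864 × 8.90 = 1.659 g
n(Ni) = 1.659 / 58.69 = 0.02827 mol; n(e⁻) = 2 × 0.02827 = 0.05654 mol
Q = 0.05654 × 96485 / 0.853 = 6395 C
t = 6395 / 2.18 = 2933 s = 48.9 min

48.9 min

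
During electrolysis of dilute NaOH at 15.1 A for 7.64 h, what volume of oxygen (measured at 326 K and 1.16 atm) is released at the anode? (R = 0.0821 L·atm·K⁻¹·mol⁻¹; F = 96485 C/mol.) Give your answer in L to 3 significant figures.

Charge passed = 15.1 × 27504 = 4.153×10^5 C
n(e⁻) = 4.153×10^5 / 96485 = 4.304 mol
2H₂O → O₂ + 4H⁺ + 4e⁻, so n(O₂) = 4.304 / 4 = 1.076 mol
V = nRT/P = 1.076 × 0.0821 × 326 / 1.16 = 24.83 L

24.8 L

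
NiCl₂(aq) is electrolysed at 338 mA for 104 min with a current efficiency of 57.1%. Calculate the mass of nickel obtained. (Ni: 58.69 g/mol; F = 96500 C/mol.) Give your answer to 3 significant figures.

0.366 g

Q = 0.338 × 6240 = 2109 C
n(e⁻) = 2109 / 96500 = 0.02185 mol
Ni²⁺ + 2e⁻ → Ni, so theoretical m(Ni) = 0.01093 × 58.69 = 0.6415 g
Actual mass = 57.1% × 0.6415 = 0.366 g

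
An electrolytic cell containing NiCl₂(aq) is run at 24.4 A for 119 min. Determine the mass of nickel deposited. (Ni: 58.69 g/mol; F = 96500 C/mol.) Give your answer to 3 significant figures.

53.0 g

Q = It = 24.4 × 7140 = 1.742×10^5 C
n(e⁻) = Q/F = 1.742×10^5/96500 = 1.805 mol
Ni²⁺ + 2e⁻ → Ni, so n(Ni) = 1.805 / 2 = 0.9025 mol
m = 0.9025 × 58.69 = 53.0 g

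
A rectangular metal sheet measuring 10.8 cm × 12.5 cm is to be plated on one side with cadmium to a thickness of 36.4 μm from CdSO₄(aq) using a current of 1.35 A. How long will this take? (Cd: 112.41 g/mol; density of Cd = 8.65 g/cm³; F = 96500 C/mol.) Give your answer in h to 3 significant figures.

Plated area = 10.8 × 12.5 = 135.0 cm²
Volume = 135.0 × 36.4×10⁻⁴ cm = 0.4914 cm³
m(Cd) = 0.4914 × 8.65 = 4.251 g
n(Cd) = 4.251 / 112.41 = 0.03782 mol; n(e⁻) = 2 × 0.03782 = 0.07564 mol
Q = 0.07564 × 96500 = 7299 C
t = 7299 / 1.35 = 5407 s = 1.50 h

1.50 h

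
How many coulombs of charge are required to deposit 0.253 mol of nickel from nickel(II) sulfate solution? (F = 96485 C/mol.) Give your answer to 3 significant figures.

48800 C

Ni²⁺ + 2e⁻ → Ni, so n(e⁻) = 2 × 0.253 = 0.5060 mol
Q = 0.5060 × 96485 = 48820 C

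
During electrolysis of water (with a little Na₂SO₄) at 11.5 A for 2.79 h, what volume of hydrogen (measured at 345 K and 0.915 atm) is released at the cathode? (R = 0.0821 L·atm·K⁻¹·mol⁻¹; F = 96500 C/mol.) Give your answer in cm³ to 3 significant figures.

Q = It = 11.5 × 10044 = 1.155×10^5 C
Moles of electrons = 1.155×10^5 / 96500 = 1.197 mol
2H⁺ + 2e⁻ → H₂, so n(H₂) = 1.197 / 2 = 0.5985 mol
V = nRT/P = 0.5985 × 0.0821 × 345 / 0.915 = 18.53 L
= 18500 cm³

18500 cm³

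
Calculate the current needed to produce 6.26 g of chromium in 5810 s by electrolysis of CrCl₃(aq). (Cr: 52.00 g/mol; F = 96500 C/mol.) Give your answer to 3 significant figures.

n(Cr) = 6.26 / 52.00 = 0.1204 mol
Cr³⁺ + 3e⁻ → Cr, so n(e⁻) = 3 × 0.1204 = 0.3612 mol
Q = 0.3612 × 96500 = 34860 C
I = Q / t = 34860 / 5810 s = 6.00 A

6.00 A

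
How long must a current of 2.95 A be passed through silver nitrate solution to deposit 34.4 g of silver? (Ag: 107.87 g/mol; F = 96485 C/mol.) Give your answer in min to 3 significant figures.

n(Ag) = 34.4 / 107.87 = 0.3189 mol
Ag⁺ + e⁻ → Ag, so n(e⁻) = 0.3189 mol
Q = 0.3189 × 96485 = 30770 C
t = Q / I = 30770 / 2.95 = 10430 s = 174 min

174 min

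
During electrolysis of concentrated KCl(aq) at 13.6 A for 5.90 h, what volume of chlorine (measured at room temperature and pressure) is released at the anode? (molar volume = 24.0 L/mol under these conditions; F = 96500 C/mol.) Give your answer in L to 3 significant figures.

Q = It = 13.6 × 21240 = 2.889×10^5 C
Moles of electrons = 2.889×10^5 / 96500 = 2.994 mol
2Cl⁻ → Cl₂ + 2e⁻, so n(Cl₂) = 2.994 / 2 = 1.497 mol
V = 1.497 × 24.0 = 35.93 L

35.9 L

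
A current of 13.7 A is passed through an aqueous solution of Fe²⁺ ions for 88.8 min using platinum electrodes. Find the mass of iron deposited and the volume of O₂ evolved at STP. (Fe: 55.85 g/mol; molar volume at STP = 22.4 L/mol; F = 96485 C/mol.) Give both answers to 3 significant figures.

Q = 13.7 × 5328 = 72990 C; n(e⁻) = 72990 / 96485 = 0.7565 mol
Cathode: Fe²⁺ + 2e⁻ → Fe → n(Fe) = 0.7565/2 = 0.3783 mol → 21.1 g
Anode: 2H₂O → O₂ + 4H⁺ + 4e⁻ → n(O₂) = 0.7565/4 = 0.1891 mol → 4.24 L

21.1 g Fe; 4.24 L O₂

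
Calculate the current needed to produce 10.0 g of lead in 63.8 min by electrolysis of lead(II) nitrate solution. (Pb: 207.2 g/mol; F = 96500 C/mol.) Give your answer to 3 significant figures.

n(Pb) = 10.0 / 207.2 = 0.04826 mol
Pb²⁺ + 2e⁻ → Pb, so n(e⁻) = 2 × 0.04826 = 0.09652 mol
Q = 0.09652 × 96500 = 9314 C
I = Q / t = 9314 / 3828 s = 2.43 A

2.43 A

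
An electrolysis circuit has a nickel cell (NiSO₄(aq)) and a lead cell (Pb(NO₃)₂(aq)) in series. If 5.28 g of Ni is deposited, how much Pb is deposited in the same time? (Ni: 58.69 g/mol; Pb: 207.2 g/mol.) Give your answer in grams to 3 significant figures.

n(Ni) = 5.28 / 58.69 = 0.08996 mol
Ni²⁺ + 2e⁻ → Ni, so n(e⁻) = 2 × 0.08996 = 0.1799 mol
Since the cells are in series, n(e⁻) in the Pb cell is also 0.1799 mol.
Pb²⁺ + 2e⁻ → Pb, so n(Pb) = 0.1799 / 2 = 0.08995 mol
m(Pb) = 0.08995 × 207.2 = 18.6 g

18.6 g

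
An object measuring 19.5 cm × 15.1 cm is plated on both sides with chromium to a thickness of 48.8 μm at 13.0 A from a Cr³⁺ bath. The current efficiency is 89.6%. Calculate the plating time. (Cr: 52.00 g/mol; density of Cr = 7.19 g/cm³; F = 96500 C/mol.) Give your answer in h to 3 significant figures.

Plated area = 2 × 19.5 × 15.1 = 588.9 cm²
Volume = 588.9 × 48.8×10⁻⁴ cm = 2.874 cm³
m(Cr) = 2.874 × 7.19 = 20.66 g
n(Cr) = 20.66 / 52.00 = 0.3973 mol; n(e⁻) = 3 × 0.3973 = 1.192 mol
Q = 1.192 × 96500 / 0.896 = 1.284×10^5 C
t = 1.284×10^5 / 13.0 = 9877 s = 2.74 h

2.74 h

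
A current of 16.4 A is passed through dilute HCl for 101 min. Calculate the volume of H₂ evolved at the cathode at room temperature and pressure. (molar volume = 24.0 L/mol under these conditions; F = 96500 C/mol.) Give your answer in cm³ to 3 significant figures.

12400 cm³

Q = It = 16.4 × 6060 = 99380 C
n(e⁻) = 99380 / 96500 = 1.030 mol
2H⁺ + 2e⁻ → H₂, so n(H₂) = 1.030 / 2 = 0.5150 mol
V = 0.5150 × 24.0 = 12.36 L
= 12400 cm³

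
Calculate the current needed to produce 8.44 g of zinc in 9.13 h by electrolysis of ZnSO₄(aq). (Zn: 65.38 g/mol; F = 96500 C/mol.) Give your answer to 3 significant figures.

0.758 A

n(Zn) = 8.44 / 65.38 = 0.1291 mol
Zn²⁺ + 2e⁻ → Zn, so n(e⁻) = 2 × 0.1291 = 0.2582 mol
Q = 0.2582 × 96500 = 24920 C
I = Q / t = 24920 / 32868 s = 0.758 A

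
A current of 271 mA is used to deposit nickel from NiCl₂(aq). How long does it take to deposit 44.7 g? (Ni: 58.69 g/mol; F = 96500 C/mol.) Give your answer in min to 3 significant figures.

9040 min

n(Ni) = 44.7 / 58.69 = 0.7616 mol
Ni²⁺ + 2e⁻ → Ni, so n(e⁻) = 2 × 0.7616 = 1.523 mol
Q = 1.523 × 96500 = 1.470×10^5 C
t = Q / I = 1.470×10^5 / 0.271 = 5.424×10^5 s = 9040 min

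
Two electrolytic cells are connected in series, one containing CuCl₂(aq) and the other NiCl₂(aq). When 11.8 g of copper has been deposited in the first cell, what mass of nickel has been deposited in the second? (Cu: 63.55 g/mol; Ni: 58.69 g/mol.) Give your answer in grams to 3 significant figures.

10.9 g

n(Cu) = 11.8 / 63.55 = 0.1857 mol
Cu²⁺ + 2e⁻ → Cu, so n(e⁻) = 2 × 0.1857 = 0.3714 mol
Same current for the same time ⇒ same n(e⁻) = 0.3714 mol in both cells.
Ni²⁺ + 2e⁻ → Ni, so n(Ni) = 0.3714 / 2 = 0.1857 mol
m(Ni) = 0.1857 × 58.69 = 10.9 g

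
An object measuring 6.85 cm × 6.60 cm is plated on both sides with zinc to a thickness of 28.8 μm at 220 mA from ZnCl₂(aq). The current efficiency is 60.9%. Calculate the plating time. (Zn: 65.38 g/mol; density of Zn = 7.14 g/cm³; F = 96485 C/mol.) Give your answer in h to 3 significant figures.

Plated area = 2 × 6.85 × 6.60 = 90.42 cm²
Volume = 90.42 × 28.8×10⁻⁴ cm = 0.2604 cm³
m(Zn) = 0.2604 × 7.14 = 1.859 g
n(Zn) = 1.859 / 65.38 = 0.02843 mol; n(e⁻) = 2 × 0.02843 = 0.05686 mol
Q = 0.05686 × 96485 / 0.609 = 9008 C
t = 9008 / 0.220 = 40950 s = 11.4 h

11.4 h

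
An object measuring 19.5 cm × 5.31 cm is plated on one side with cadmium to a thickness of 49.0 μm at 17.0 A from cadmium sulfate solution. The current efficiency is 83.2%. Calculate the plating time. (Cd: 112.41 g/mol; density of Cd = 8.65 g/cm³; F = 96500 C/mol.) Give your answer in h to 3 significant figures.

Plated area = 19.5 × 5.31 = 103.5 cm²
Volume = 103.5 × 49.0×10⁻⁴ cm = 0.5072 cm³
m(Cd) = 0.5072 × 8.65 = 4.387 g
n(Cd) = 4.387 / 112.41 = 0.03903 mol; n(e⁻) = 2 × 0.03903 = 0.07806 mol
Q = 0.07806 × 96500 / 0.832 = 9054 C
t = 9054 / 17.0 = 532.6 s = 0.148 h

0.148 h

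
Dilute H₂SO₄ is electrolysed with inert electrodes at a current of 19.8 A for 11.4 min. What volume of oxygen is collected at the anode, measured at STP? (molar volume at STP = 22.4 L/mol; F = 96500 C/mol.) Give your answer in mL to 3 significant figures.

786 mL

Charge passed = 19.8 × 684 = 13540 C
n(e⁻) = Q/F = 13540/96500 = 0.1403 mol
2H₂O → O₂ + 4H⁺ + 4e⁻, so n(O₂) = 0.1403 / 4 = 0.03508 mol
V = 0.03508 × 22.4 = 0.7858 L
= 786 mL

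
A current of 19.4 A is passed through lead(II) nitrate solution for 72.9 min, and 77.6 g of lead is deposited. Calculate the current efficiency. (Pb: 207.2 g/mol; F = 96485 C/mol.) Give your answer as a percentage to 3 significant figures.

Q = 19.4 × 4374 = 84860 C
n(e⁻) = 84860 / 96485 = 0.8795 mol
Pb²⁺ + 2e⁻ → Pb, so theoretical n(Pb) = 0.4398 mol → 91.13 g
Efficiency = 77.6 / 91.13 = 0.8515 = 85.2%

85.2%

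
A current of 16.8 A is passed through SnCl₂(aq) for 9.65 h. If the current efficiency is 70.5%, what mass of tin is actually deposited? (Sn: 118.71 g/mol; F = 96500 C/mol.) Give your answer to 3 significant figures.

253 g

Q = 16.8 × 34740 = 5.836×10^5 C
n(e⁻) = 5.836×10^5 / 96500 = 6.048 mol
Sn²⁺ + 2e⁻ → Sn, so theoretical m(Sn) = 3.024 × 118.71 = 359.0 g
Actual mass = 70.5% × 359.0 = 253 g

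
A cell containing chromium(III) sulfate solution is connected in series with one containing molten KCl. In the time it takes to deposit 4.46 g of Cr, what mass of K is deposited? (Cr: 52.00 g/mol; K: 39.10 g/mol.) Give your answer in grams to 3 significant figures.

10.1 g

n(Cr) = 4.46 / 52.00 = 0.08577 mol
Cr³⁺ + 3e⁻ → Cr, so n(e⁻) = 3 × 0.08577 = 0.2573 mol
Since the cells are in series, n(e⁻) in the K cell is also 0.2573 mol.
K⁺ + e⁻ → K, so n(K) = 0.2573 mol
m(K) = 0.2573 × 39.10 = 10.1 g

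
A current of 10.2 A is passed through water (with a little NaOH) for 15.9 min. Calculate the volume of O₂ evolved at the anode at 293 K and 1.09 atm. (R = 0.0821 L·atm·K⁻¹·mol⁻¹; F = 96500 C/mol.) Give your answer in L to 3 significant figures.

0.556 L

Charge passed = 10.2 × 954 = 9731 C
n(e⁻) = Q/F = 9731/96500 = 0.1008 mol
2H₂O → O₂ + 4H⁺ + 4e⁻, so n(O₂) = 0.1008 / 4 = 0.02520 mol
V = nRT/P = 0.02520 × 0.0821 × 293 / 1.09 = 0.5561 L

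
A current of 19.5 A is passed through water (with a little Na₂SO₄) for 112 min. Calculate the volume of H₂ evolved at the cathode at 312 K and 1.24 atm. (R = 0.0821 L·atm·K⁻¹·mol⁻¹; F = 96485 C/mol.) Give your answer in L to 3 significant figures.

Q = 19.5 A × 6720 s = 1.310×10^5 C
Moles of electrons = 1.310×10^5 / 96485 = 1.358 mol
2H⁺ + 2e⁻ → H₂, so n(H₂) = 1.358 / 2 = 0.6790 mol
V = nRT/P = 0.6790 × 0.0821 × 312 / 1.24 = 14.03 L

14.0 L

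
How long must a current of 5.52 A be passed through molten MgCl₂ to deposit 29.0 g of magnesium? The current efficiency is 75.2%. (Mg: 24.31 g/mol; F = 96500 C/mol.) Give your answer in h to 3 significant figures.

15.4 h

n(Mg) = 29.0 / 24.31 = 1.193 mol
Mg²⁺ + 2e⁻ → Mg, so n(e⁻) = 2 × 1.193 = 2.386 mol
Q = 2.386 × 96500 / 0.752 = 3.062×10^5 C
t = Q / I = 3.062×10^5 / 5.52 = 55470 s = 15.4 h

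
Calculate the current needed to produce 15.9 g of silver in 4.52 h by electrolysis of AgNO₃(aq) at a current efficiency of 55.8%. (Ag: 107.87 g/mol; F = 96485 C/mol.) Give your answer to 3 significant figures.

1.57 A

n(Ag) = 15.9 / 107.87 = 0.1474 mol
Ag⁺ + e⁻ → Ag, so n(e⁻) = 0.1474 mol
Q = 0.1474 × 96485 / 0.558 = 25490 C
I = Q / t = 25490 / 16272 s = 1.57 A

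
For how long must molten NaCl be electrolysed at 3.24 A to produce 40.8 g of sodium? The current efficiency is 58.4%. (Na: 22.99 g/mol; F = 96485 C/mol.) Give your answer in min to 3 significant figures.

n(Na) = 40.8 / 22.99 = 1.775 mol
Na⁺ + e⁻ → Na, so n(e⁻) = 1.775 mol
Q = 1.775 × 96485 / 0.584 = 2.933×10^5 C
t = Q / I = 2.933×10^5 / 3.24 = 90520 s = 1510 min

1510 min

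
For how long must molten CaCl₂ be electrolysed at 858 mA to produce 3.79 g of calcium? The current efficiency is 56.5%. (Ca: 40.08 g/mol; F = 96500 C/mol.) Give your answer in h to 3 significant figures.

n(Ca) = 3.79 / 40.08 = 0.09456 mol
Ca²⁺ + 2e⁻ → Ca, so n(e⁻) = 2 × 0.09456 = 0.1891 mol
Q = 0.1891 × 96500 / 0.565 = 32300 C
t = Q / I = 32300 / 0.858 = 37650 s = 10.5 h

10.5 h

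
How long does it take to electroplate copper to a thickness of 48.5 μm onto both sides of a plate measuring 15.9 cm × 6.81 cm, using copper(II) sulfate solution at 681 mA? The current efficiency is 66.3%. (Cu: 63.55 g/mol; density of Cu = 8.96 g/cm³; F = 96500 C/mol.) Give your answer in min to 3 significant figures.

1060 min

Plated area = 2 × 15.9 × 6.81 = 216.6 cm²
Volume = 216.6 × 48.5×10⁻⁴ cm = 1.051 cm³
m(Cu) = 1.051 × 8.96 = 9.417 g
n(Cu) = 9.417 / 63.55 = 0.1482 mol; n(e⁻) = 2 × 0.1482 = 0.2964 mol
Q = 0.2964 × 96500 / 0.663 = 43140 C
t = 43140 / 0.681 = 63350 s = 1060 min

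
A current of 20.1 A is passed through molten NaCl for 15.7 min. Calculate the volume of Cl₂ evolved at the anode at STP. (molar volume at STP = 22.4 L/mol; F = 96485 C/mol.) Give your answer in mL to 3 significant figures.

2200 mL

Charge passed = 20.1 × 942 = 18930 C
Moles of electrons = 18930 / 96485 = 0.1962 mol
2Cl⁻ → Cl₂ + 2e⁻, so n(Cl₂) = 0.1962 / 2 = 0.09810 mol
V = 0.09810 × 22.4 = 2.197 L
= 2200 mL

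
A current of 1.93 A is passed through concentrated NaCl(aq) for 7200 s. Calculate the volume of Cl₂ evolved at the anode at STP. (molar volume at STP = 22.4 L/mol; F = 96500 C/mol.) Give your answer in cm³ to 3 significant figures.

Q = It = 1.93 × 7200 = 13900 C
n(e⁻) = 13900 / 96500 = 0.1440 mol
2Cl⁻ → Cl₂ + 2e⁻, so n(Cl₂) = 0.1440 / 2 = 0.07200 mol
V = 0.07200 × 22.4 = 1.613 L
= 1610 cm³

1610 cm³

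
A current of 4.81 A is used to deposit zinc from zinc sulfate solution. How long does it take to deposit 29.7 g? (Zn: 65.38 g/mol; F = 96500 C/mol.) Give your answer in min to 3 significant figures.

n(Zn) = 29.7 / 65.38 = 0.4543 mol
Zn²⁺ + 2e⁻ → Zn, so n(e⁻) = 2 × 0.4543 = 0.9086 mol
Q = 0.9086 × 96500 = 87680 C
t = Q / I = 87680 / 4.81 = 18230 s = 304 min

304 min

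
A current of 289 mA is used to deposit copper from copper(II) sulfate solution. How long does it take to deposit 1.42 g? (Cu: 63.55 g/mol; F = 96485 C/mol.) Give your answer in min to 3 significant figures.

n(Cu) = 1.42 / 63.55 = 0.02234 mol
Cu²⁺ + 2e⁻ → Cu, so n(e⁻) = 2 × 0.02234 = 0.04468 mol
Q = 0.04468 × 96485 = 4311 C
t = Q / I = 4311 / 0.289 = 14920 s = 249 min

249 min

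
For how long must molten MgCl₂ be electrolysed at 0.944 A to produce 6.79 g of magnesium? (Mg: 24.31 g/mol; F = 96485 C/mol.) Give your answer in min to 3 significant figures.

952 min

n(Mg) = 6.79 / 24.31 = 0.2793 mol
Mg²⁺ + 2e⁻ → Mg, so n(e⁻) = 2 × 0.2793 = 0.5586 mol
Q = 0.5586 × 96485 = 53900 C
t = Q / I = 53900 / 0.944 = 57100 s = 952 min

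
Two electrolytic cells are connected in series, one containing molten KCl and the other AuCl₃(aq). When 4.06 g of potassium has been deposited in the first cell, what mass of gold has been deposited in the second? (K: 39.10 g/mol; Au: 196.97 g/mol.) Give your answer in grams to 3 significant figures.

6.82 g

n(K) = 4.06 / 39.10 = 0.1038 mol
K⁺ + e⁻ → K, so n(e⁻) = 0.1038 mol
In series, the same 0.1038 mol of electrons flows through the second cell.
Au³⁺ + 3e⁻ → Au, so n(Au) = 0.1038 / 3 = 0.03460 mol
m(Au) = 0.03460 × 196.97 = 6.82 g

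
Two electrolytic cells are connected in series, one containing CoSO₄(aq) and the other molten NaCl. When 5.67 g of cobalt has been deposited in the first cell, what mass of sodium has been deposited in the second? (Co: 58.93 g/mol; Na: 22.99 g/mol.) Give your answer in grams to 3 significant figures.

n(Co) = 5.67 / 58.93 = 0.09622 mol
Co²⁺ + 2e⁻ → Co, so n(e⁻) = 2 × 0.09622 = 0.1924 mol
In series, the same 0.1924 mol of electrons flows through the second cell.
Na⁺ + e⁻ → Na, so n(Na) = 0.1924 mol
m(Na) = 0.1924 × 22.99 = 4.42 g

4.42 g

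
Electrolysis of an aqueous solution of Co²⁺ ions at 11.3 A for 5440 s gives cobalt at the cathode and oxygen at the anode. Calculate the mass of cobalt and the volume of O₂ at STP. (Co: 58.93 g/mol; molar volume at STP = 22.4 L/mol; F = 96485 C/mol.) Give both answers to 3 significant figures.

Q = 11.3 × 5440 = 61470 C; n(e⁻) = 61470 / 96485 = 0.6371 mol
Cathode: Co²⁺ + 2e⁻ → Co → n(Co) = 0.6371/2 = 0.3186 mol → 18.8 g
Anode: 2H₂O → O₂ + 4H⁺ + 4e⁻ → n(O₂) = 0.6371/4 = 0.1593 mol → 3.57 L

18.8 g Co; 3.57 L O₂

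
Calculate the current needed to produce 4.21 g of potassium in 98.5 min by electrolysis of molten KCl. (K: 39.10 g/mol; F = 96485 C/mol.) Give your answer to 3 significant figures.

1.76 A

n(K) = 4.21 / 39.10 = 0.1077 mol
K⁺ + e⁻ → K, so n(e⁻) = 0.1077 mol
Q = 0.1077 × 96485 = 10390 C
I = Q / t = 10390 / 5910 s = 1.76 A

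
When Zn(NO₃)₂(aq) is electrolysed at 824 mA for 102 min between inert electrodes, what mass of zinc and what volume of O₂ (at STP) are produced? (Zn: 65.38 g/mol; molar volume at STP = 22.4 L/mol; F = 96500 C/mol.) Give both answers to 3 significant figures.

1.71 g Zn; 0.293 L O₂

Q = 0.824 × 6120 = 5043 C; n(e⁻) = 5043 / 96500 = 0.05226 mol
Cathode: Zn²⁺ + 2e⁻ → Zn → n(Zn) = 0.05226/2 = 0.02613 mol → 1.71 g
Anode: 2H₂O → O₂ + 4H⁺ + 4e⁻ → n(O₂) = 0.05226/4 = 0.01307 mol → 0.293 L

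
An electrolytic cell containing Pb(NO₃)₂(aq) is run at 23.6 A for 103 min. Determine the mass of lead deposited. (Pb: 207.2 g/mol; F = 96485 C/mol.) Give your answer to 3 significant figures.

157 g

Q = It = 23.6 × 6180 = 1.458×10^5 C
Moles of electrons = 1.458×10^5 / 96485 = 1.511 mol
Pb²⁺ + 2e⁻ → Pb, so n(Pb) = 1.511 / 2 = 0.7555 mol
m = 0.7555 × 207.2 = 157 g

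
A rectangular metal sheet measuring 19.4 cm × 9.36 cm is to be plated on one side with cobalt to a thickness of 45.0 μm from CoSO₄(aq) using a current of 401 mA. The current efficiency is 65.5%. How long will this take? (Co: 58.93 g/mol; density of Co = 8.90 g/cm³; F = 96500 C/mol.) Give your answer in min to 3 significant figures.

Plated area = 19.4 × 9.36 = 181.6 cm²
Volume = 181.6 × 45.0×10⁻⁴ cm = 0.8172 cm³
m(Co) = 0.8172 × 8.90 = 7.273 g
n(Co) = 7.273 / 58.93 = 0.1234 mol; n(e⁻) = 2 × 0.1234 = 0.2468 mol
Q = 0.2468 × 96500 / 0.655 = 36360 C
t = 36360 / 0.401 = 90670 s = 1510 min

1510 min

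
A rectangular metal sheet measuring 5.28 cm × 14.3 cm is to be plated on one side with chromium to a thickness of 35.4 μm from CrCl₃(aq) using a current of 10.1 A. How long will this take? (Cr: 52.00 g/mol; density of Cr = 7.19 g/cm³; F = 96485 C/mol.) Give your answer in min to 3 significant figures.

17.7 min

Plated area = 5.28 × 14.3 = 75.50 cm²
Volume = 75.50 × 35.4×10⁻⁴ cm = 0.2673 cm³
m(Cr) = 0.2673 × 7.19 = 1.922 g
n(Cr) = 1.922 / 52.00 = 0.03696 mol; n(e⁻) = 3 × 0.03696 = 0.1109 mol
Q = 0.1109 × 96485 = 10700 C
t = 10700 / 10.1 = 1059 s = 17.7 min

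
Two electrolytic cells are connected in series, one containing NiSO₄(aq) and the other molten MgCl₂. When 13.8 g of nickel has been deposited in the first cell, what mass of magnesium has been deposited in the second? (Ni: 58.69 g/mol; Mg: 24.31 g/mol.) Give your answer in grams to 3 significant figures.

n(Ni) = 13.8 / 58.69 = 0.2351 mol
Ni²⁺ + 2e⁻ → Ni, so n(e⁻) = 2 × 0.2351 = 0.4702 mol
The cells are in series, so the same charge (and hence the same n(e⁻) = 0.4702 mol) passes through both.
Mg²⁺ + 2e⁻ → Mg, so n(Mg) = 0.4702 / 2 = 0.2351 mol
m(Mg) = 0.2351 × 24.31 = 5.72 g

5.72 g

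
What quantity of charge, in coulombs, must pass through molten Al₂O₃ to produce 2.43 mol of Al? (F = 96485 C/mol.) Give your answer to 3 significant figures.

7.03×10^5 C

Al³⁺ + 3e⁻ → Al, so n(e⁻) = 3 × 2.43 = 7.290 mol
Q = 7.290 × 96485 = 7.034×10^5 C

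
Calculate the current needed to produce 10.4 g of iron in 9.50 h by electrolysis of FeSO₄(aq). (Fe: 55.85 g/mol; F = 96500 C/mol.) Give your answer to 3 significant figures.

1.05 A

n(Fe) = 10.4 / 55.85 = 0.1862 mol
Fe²⁺ + 2e⁻ → Fe, so n(e⁻) = 2 × 0.1862 = 0.3724 mol
Q = 0.3724 × 96500 = 35940 C
I = Q / t = 35940 / 34200 s = 1.05 A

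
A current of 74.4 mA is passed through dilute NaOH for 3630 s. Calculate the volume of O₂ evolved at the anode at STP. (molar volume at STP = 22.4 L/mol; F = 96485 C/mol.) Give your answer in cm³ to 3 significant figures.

Q = 0.0744 A × 3630 s = 270.1 C
n(e⁻) = Q/F = 270.1/96485 = 0.002799 mol
2H₂O → O₂ + 4H⁺ + 4e⁻, so n(O₂) = 0.002799 / 4 = 6.998×10^-4 mol
V = 6.998×10^-4 × 22.4 = 0.01568 L
= 15.7 cm³

15.7 cm³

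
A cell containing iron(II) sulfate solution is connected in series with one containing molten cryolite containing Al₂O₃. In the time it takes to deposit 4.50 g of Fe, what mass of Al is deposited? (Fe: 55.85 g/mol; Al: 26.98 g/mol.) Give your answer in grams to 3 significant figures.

1.45 g

n(Fe) = 4.50 / 55.85 = 0.08057 mol
Fe²⁺ + 2e⁻ → Fe, so n(e⁻) = 2 × 0.08057 = 0.1611 mol
Same current for the same time ⇒ same n(e⁻) = 0.1611 mol in both cells.
Al³⁺ + 3e⁻ → Al, so n(Al) = 0.1611 / 3 = 0.05370 mol
m(Al) = 0.05370 × 26.98 = 1.45 g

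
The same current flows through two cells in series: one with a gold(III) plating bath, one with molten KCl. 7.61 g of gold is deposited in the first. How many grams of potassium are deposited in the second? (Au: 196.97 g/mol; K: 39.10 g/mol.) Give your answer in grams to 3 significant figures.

4.53 g

n(Au) = 7.61 / 196.97 = 0.03864 mol
Au³⁺ + 3e⁻ → Au, so n(e⁻) = 3 × 0.03864 = 0.1159 mol
In series, the same 0.1159 mol of electrons flows through the second cell.
K⁺ + e⁻ → K, so n(K) = 0.1159 mol
m(K) = 0.1159 × 39.10 = 4.53 g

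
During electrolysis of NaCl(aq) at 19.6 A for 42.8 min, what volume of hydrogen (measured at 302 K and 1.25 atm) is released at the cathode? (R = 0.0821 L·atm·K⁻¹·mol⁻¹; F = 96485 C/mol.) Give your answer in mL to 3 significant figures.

5170 mL

Charge passed = 19.6 × 2568 = 50330 C
n(e⁻) = 50330 / 96485 = 0.5216 mol
2H⁺ + 2e⁻ → H₂, so n(H₂) = 0.5216 / 2 = 0.2608 mol
V = nRT/P = 0.2608 × 0.0821 × 302 / 1.25 = 5.173 L
= 5170 mL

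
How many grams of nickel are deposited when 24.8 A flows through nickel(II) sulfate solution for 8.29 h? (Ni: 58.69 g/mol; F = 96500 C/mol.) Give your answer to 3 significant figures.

225 g

Charge passed = 24.8 × 29844 = 7.401×10^5 C
Moles of electrons = 7.401×10^5 / 96500 = 7.669 mol
Ni²⁺ + 2e⁻ → Ni, so n(Ni) = 7.669 / 2 = 3.835 mol
m = 3.835 × 58.69 = 225 g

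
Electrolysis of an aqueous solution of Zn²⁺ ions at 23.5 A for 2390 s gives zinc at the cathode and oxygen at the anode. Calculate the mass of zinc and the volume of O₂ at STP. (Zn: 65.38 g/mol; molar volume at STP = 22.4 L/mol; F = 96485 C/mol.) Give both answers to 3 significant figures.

Q = 23.5 × 2390 = 56170 C; n(e⁻) = 56170 / 96485 = 0.5822 mol
Cathode: Zn²⁺ + 2e⁻ → Zn → n(Zn) = 0.5822/2 = 0.2911 mol → 19.0 g
Anode: 2H₂O → O₂ + 4H⁺ + 4e⁻ → n(O₂) = 0.5822/4 = 0.1456 mol → 3.26 L

19.0 g Zn; 3.26 L O₂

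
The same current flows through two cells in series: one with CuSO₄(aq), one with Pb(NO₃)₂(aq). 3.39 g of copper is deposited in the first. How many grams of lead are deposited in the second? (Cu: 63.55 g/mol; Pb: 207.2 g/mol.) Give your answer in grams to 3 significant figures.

11.1 g

n(Cu) = 3.39 / 63.55 = 0.05334 mol
Cu²⁺ + 2e⁻ → Cu, so n(e⁻) = 2 × 0.05334 = 0.1067 mol
Same current for the same time ⇒ same n(e⁻) = 0.1067 mol in both cells.
Pb²⁺ + 2e⁻ → Pb, so n(Pb) = 0.1067 / 2 = 0.05335 mol
m(Pb) = 0.05335 × 207.2 = 11.1 g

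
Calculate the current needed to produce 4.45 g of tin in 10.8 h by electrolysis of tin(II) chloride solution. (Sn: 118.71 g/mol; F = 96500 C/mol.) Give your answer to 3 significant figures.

n(Sn) = 4.45 / 118.71 = 0.03749 mol
Sn²⁺ + 2e⁻ → Sn, so n(e⁻) = 2 × 0.03749 = 0.07498 mol
Q = 0.07498 × 96500 = 7236 C
I = Q / t = 7236 / 38880 s = 0.186 A

0.186 A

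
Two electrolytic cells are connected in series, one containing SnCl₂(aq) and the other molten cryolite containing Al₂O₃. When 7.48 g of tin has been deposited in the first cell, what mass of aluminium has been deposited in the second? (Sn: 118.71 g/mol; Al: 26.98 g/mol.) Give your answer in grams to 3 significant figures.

n(Sn) = 7.48 / 118.71 = 0.06301 mol
Sn²⁺ + 2e⁻ → Sn, so n(e⁻) = 2 × 0.06301 = 0.1260 mol
The cells are in series, so the same charge (and hence the same n(e⁻) = 0.1260 mol) passes through both.
Al³⁺ + 3e⁻ → Al, so n(Al) = 0.1260 / 3 = 0.04200 mol
m(Al) = 0.04200 × 26.98 = 1.13 g

1.13 g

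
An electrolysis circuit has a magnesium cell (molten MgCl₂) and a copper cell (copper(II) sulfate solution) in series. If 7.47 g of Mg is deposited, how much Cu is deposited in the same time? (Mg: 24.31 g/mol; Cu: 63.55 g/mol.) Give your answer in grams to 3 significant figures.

n(Mg) = 7.47 / 24.31 = 0.3073 mol
Mg²⁺ + 2e⁻ → Mg, so n(e⁻) = 2 × 0.3073 = 0.6146 mol
In series, the same 0.6146 mol of electrons flows through the second cell.
Cu²⁺ + 2e⁻ → Cu, so n(Cu) = 0.6146 / 2 = 0.3073 mol
m(Cu) = 0.3073 × 63.55 = 19.5 g

19.5 g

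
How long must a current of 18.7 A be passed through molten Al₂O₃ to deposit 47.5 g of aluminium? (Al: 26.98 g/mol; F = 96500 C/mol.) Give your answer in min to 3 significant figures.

n(Al) = 47.5 / 26.98 = 1.761 mol
Al³⁺ + 3e⁻ → Al, so n(e⁻) = 3 × 1.761 = 5.283 mol
Q = 5.283 × 96500 = 5.098×10^5 C
t = Q / I = 5.098×10^5 / 18.7 = 27260 s = 454 min

454 min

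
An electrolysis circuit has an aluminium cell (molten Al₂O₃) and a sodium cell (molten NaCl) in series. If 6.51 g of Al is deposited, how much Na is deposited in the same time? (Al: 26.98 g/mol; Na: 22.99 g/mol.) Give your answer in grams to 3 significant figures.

16.6 g

n(Al) = 6.51 / 26.98 = 0.2413 mol
Al³⁺ + 3e⁻ → Al, so n(e⁻) = 3 × 0.2413 = 0.7239 mol
Same current for the same time ⇒ same n(e⁻) = 0.7239 mol in both cells.
Na⁺ + e⁻ → Na, so n(Na) = 0.7239 mol
m(Na) = 0.7239 × 22.99 = 16.6 g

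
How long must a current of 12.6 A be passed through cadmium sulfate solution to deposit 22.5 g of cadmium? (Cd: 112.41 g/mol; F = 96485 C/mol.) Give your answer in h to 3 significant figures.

0.852 h

n(Cd) = 22.5 / 112.41 = 0.2002 mol
Cd²⁺ + 2e⁻ → Cd, so n(e⁻) = 2 × 0.2002 = 0.4004 mol
Q = 0.4004 × 96485 = 38630 C
t = Q / I = 38630 / 12.6 = 3066 s = 0.852 h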